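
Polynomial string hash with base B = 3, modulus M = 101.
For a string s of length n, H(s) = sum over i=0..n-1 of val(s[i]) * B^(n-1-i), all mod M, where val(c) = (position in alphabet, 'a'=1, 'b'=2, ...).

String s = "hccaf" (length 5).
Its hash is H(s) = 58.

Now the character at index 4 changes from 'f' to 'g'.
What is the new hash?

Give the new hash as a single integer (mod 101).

Answer: 59

Derivation:
val('f') = 6, val('g') = 7
Position k = 4, exponent = n-1-k = 0
B^0 mod M = 3^0 mod 101 = 1
Delta = (7 - 6) * 1 mod 101 = 1
New hash = (58 + 1) mod 101 = 59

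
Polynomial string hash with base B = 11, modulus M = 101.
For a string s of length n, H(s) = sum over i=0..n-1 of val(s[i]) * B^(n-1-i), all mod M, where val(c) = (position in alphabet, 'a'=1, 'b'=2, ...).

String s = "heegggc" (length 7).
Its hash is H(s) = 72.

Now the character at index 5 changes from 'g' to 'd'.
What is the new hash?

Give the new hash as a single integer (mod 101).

val('g') = 7, val('d') = 4
Position k = 5, exponent = n-1-k = 1
B^1 mod M = 11^1 mod 101 = 11
Delta = (4 - 7) * 11 mod 101 = 68
New hash = (72 + 68) mod 101 = 39

Answer: 39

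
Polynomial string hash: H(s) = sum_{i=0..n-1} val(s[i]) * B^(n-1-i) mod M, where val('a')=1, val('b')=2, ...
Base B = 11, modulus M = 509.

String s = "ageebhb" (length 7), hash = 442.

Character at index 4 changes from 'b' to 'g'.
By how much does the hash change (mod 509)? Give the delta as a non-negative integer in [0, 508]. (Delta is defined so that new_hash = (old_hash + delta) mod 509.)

Answer: 96

Derivation:
Delta formula: (val(new) - val(old)) * B^(n-1-k) mod M
  val('g') - val('b') = 7 - 2 = 5
  B^(n-1-k) = 11^2 mod 509 = 121
  Delta = 5 * 121 mod 509 = 96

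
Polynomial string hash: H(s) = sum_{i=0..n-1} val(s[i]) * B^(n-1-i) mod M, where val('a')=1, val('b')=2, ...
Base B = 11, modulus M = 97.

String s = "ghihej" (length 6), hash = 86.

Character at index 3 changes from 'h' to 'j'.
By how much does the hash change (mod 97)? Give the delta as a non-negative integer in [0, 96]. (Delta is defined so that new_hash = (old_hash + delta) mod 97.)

Delta formula: (val(new) - val(old)) * B^(n-1-k) mod M
  val('j') - val('h') = 10 - 8 = 2
  B^(n-1-k) = 11^2 mod 97 = 24
  Delta = 2 * 24 mod 97 = 48

Answer: 48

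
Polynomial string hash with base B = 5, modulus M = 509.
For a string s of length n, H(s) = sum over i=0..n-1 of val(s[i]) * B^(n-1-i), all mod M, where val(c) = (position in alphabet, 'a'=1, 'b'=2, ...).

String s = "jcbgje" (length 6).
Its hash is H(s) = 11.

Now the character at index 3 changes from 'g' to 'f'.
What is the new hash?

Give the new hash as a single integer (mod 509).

Answer: 495

Derivation:
val('g') = 7, val('f') = 6
Position k = 3, exponent = n-1-k = 2
B^2 mod M = 5^2 mod 509 = 25
Delta = (6 - 7) * 25 mod 509 = 484
New hash = (11 + 484) mod 509 = 495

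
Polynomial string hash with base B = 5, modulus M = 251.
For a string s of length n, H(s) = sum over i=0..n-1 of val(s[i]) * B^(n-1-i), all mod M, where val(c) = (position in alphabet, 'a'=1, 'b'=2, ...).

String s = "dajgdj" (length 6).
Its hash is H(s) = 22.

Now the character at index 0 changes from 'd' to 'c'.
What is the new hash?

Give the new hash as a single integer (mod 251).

Answer: 160

Derivation:
val('d') = 4, val('c') = 3
Position k = 0, exponent = n-1-k = 5
B^5 mod M = 5^5 mod 251 = 113
Delta = (3 - 4) * 113 mod 251 = 138
New hash = (22 + 138) mod 251 = 160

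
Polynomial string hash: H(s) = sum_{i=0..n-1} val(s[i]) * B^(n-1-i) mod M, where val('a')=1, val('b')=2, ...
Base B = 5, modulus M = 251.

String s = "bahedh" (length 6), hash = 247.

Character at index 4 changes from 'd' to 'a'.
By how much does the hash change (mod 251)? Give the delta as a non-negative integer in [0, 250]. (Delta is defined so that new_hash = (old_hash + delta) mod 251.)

Delta formula: (val(new) - val(old)) * B^(n-1-k) mod M
  val('a') - val('d') = 1 - 4 = -3
  B^(n-1-k) = 5^1 mod 251 = 5
  Delta = -3 * 5 mod 251 = 236

Answer: 236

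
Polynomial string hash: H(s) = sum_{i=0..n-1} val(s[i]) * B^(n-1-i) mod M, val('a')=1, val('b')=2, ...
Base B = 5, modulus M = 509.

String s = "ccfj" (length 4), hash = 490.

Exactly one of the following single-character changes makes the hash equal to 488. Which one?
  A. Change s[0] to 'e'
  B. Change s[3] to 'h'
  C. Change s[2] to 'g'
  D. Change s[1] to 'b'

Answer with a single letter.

Option A: s[0]='c'->'e', delta=(5-3)*5^3 mod 509 = 250, hash=490+250 mod 509 = 231
Option B: s[3]='j'->'h', delta=(8-10)*5^0 mod 509 = 507, hash=490+507 mod 509 = 488 <-- target
Option C: s[2]='f'->'g', delta=(7-6)*5^1 mod 509 = 5, hash=490+5 mod 509 = 495
Option D: s[1]='c'->'b', delta=(2-3)*5^2 mod 509 = 484, hash=490+484 mod 509 = 465

Answer: B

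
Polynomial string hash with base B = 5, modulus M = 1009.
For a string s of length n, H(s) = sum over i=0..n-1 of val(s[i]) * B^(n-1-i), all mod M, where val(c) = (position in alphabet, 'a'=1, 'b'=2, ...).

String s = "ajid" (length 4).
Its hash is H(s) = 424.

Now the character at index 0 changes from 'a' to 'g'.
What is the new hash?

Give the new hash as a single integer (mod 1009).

val('a') = 1, val('g') = 7
Position k = 0, exponent = n-1-k = 3
B^3 mod M = 5^3 mod 1009 = 125
Delta = (7 - 1) * 125 mod 1009 = 750
New hash = (424 + 750) mod 1009 = 165

Answer: 165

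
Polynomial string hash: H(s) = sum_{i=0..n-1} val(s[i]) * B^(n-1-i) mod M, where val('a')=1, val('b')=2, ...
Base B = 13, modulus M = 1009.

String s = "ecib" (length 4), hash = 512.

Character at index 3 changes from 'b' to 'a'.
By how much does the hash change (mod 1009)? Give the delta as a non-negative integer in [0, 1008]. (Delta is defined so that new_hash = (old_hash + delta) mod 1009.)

Answer: 1008

Derivation:
Delta formula: (val(new) - val(old)) * B^(n-1-k) mod M
  val('a') - val('b') = 1 - 2 = -1
  B^(n-1-k) = 13^0 mod 1009 = 1
  Delta = -1 * 1 mod 1009 = 1008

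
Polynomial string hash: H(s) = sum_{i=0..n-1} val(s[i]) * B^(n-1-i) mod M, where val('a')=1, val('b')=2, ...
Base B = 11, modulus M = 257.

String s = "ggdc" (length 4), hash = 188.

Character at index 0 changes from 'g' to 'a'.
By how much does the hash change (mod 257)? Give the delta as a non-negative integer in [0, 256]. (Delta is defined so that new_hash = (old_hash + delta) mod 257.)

Delta formula: (val(new) - val(old)) * B^(n-1-k) mod M
  val('a') - val('g') = 1 - 7 = -6
  B^(n-1-k) = 11^3 mod 257 = 46
  Delta = -6 * 46 mod 257 = 238

Answer: 238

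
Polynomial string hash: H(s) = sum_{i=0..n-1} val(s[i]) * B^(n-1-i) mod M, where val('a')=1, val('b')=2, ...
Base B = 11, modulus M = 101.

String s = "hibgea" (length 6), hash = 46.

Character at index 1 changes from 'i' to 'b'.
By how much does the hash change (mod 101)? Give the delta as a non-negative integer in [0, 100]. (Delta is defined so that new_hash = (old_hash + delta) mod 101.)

Answer: 28

Derivation:
Delta formula: (val(new) - val(old)) * B^(n-1-k) mod M
  val('b') - val('i') = 2 - 9 = -7
  B^(n-1-k) = 11^4 mod 101 = 97
  Delta = -7 * 97 mod 101 = 28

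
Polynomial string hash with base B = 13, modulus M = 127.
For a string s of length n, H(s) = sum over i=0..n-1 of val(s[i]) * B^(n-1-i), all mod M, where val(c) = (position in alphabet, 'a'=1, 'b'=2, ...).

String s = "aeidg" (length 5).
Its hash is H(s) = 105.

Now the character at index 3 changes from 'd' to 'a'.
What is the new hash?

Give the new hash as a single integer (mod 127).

Answer: 66

Derivation:
val('d') = 4, val('a') = 1
Position k = 3, exponent = n-1-k = 1
B^1 mod M = 13^1 mod 127 = 13
Delta = (1 - 4) * 13 mod 127 = 88
New hash = (105 + 88) mod 127 = 66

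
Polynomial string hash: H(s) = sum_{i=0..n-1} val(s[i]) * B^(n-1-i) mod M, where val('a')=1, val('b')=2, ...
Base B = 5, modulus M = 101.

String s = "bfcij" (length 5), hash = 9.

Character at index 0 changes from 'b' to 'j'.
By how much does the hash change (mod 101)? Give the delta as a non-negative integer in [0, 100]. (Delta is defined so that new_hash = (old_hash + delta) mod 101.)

Answer: 51

Derivation:
Delta formula: (val(new) - val(old)) * B^(n-1-k) mod M
  val('j') - val('b') = 10 - 2 = 8
  B^(n-1-k) = 5^4 mod 101 = 19
  Delta = 8 * 19 mod 101 = 51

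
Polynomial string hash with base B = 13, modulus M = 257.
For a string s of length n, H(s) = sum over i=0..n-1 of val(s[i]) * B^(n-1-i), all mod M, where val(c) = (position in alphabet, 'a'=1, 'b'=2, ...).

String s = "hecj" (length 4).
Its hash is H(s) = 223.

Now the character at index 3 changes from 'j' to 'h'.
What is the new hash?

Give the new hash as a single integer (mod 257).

Answer: 221

Derivation:
val('j') = 10, val('h') = 8
Position k = 3, exponent = n-1-k = 0
B^0 mod M = 13^0 mod 257 = 1
Delta = (8 - 10) * 1 mod 257 = 255
New hash = (223 + 255) mod 257 = 221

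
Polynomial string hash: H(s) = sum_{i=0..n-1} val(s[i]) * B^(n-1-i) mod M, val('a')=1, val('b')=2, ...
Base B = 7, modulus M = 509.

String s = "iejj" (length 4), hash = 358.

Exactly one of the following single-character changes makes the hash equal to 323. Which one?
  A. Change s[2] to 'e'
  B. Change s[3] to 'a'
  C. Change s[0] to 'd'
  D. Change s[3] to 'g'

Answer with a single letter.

Answer: A

Derivation:
Option A: s[2]='j'->'e', delta=(5-10)*7^1 mod 509 = 474, hash=358+474 mod 509 = 323 <-- target
Option B: s[3]='j'->'a', delta=(1-10)*7^0 mod 509 = 500, hash=358+500 mod 509 = 349
Option C: s[0]='i'->'d', delta=(4-9)*7^3 mod 509 = 321, hash=358+321 mod 509 = 170
Option D: s[3]='j'->'g', delta=(7-10)*7^0 mod 509 = 506, hash=358+506 mod 509 = 355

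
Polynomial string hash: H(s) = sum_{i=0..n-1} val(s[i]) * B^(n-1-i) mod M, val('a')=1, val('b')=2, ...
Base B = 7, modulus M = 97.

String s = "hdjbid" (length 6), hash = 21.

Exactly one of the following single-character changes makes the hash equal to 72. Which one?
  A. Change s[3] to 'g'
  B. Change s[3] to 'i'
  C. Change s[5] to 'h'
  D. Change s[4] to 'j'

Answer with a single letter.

Option A: s[3]='b'->'g', delta=(7-2)*7^2 mod 97 = 51, hash=21+51 mod 97 = 72 <-- target
Option B: s[3]='b'->'i', delta=(9-2)*7^2 mod 97 = 52, hash=21+52 mod 97 = 73
Option C: s[5]='d'->'h', delta=(8-4)*7^0 mod 97 = 4, hash=21+4 mod 97 = 25
Option D: s[4]='i'->'j', delta=(10-9)*7^1 mod 97 = 7, hash=21+7 mod 97 = 28

Answer: A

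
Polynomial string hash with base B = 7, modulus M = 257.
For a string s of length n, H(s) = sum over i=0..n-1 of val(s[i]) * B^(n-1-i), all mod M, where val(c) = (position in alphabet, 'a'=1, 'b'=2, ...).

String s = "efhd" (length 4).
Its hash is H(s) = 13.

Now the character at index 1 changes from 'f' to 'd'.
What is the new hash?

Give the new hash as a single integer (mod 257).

val('f') = 6, val('d') = 4
Position k = 1, exponent = n-1-k = 2
B^2 mod M = 7^2 mod 257 = 49
Delta = (4 - 6) * 49 mod 257 = 159
New hash = (13 + 159) mod 257 = 172

Answer: 172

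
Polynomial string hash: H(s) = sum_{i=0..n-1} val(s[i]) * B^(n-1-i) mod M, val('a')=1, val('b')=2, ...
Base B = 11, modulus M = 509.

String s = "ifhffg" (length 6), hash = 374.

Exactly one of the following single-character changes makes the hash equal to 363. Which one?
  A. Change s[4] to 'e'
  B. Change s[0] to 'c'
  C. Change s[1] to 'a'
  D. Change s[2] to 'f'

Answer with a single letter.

Option A: s[4]='f'->'e', delta=(5-6)*11^1 mod 509 = 498, hash=374+498 mod 509 = 363 <-- target
Option B: s[0]='i'->'c', delta=(3-9)*11^5 mod 509 = 285, hash=374+285 mod 509 = 150
Option C: s[1]='f'->'a', delta=(1-6)*11^4 mod 509 = 91, hash=374+91 mod 509 = 465
Option D: s[2]='h'->'f', delta=(6-8)*11^3 mod 509 = 392, hash=374+392 mod 509 = 257

Answer: A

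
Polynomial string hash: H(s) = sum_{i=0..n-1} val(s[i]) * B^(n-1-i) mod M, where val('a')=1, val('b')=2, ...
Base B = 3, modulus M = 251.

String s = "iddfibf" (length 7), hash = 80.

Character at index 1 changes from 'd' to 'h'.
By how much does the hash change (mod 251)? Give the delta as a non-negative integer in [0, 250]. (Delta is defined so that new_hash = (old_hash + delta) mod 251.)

Answer: 219

Derivation:
Delta formula: (val(new) - val(old)) * B^(n-1-k) mod M
  val('h') - val('d') = 8 - 4 = 4
  B^(n-1-k) = 3^5 mod 251 = 243
  Delta = 4 * 243 mod 251 = 219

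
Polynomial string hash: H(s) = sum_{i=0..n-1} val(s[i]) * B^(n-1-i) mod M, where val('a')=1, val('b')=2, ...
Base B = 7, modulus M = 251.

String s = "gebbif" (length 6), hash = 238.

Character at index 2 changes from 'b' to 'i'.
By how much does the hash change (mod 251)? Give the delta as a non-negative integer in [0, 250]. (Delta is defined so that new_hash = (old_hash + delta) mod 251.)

Answer: 142

Derivation:
Delta formula: (val(new) - val(old)) * B^(n-1-k) mod M
  val('i') - val('b') = 9 - 2 = 7
  B^(n-1-k) = 7^3 mod 251 = 92
  Delta = 7 * 92 mod 251 = 142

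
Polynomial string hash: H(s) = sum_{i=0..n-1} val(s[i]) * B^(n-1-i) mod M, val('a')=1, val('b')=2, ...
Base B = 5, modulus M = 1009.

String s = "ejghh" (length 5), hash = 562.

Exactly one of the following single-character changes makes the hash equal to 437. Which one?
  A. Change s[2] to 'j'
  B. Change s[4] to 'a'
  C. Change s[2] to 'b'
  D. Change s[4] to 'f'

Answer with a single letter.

Option A: s[2]='g'->'j', delta=(10-7)*5^2 mod 1009 = 75, hash=562+75 mod 1009 = 637
Option B: s[4]='h'->'a', delta=(1-8)*5^0 mod 1009 = 1002, hash=562+1002 mod 1009 = 555
Option C: s[2]='g'->'b', delta=(2-7)*5^2 mod 1009 = 884, hash=562+884 mod 1009 = 437 <-- target
Option D: s[4]='h'->'f', delta=(6-8)*5^0 mod 1009 = 1007, hash=562+1007 mod 1009 = 560

Answer: C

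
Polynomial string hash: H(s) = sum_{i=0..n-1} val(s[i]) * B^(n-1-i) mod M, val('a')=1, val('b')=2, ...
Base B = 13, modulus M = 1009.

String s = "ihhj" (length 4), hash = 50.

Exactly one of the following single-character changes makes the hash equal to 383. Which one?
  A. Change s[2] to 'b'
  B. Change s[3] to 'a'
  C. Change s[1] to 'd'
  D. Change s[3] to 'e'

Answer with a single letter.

Answer: C

Derivation:
Option A: s[2]='h'->'b', delta=(2-8)*13^1 mod 1009 = 931, hash=50+931 mod 1009 = 981
Option B: s[3]='j'->'a', delta=(1-10)*13^0 mod 1009 = 1000, hash=50+1000 mod 1009 = 41
Option C: s[1]='h'->'d', delta=(4-8)*13^2 mod 1009 = 333, hash=50+333 mod 1009 = 383 <-- target
Option D: s[3]='j'->'e', delta=(5-10)*13^0 mod 1009 = 1004, hash=50+1004 mod 1009 = 45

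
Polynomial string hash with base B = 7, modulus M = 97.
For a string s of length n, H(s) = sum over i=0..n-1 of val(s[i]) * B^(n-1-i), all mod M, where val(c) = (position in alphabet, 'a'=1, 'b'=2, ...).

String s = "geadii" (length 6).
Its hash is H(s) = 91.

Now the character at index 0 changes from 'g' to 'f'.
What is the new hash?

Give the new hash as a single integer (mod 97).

val('g') = 7, val('f') = 6
Position k = 0, exponent = n-1-k = 5
B^5 mod M = 7^5 mod 97 = 26
Delta = (6 - 7) * 26 mod 97 = 71
New hash = (91 + 71) mod 97 = 65

Answer: 65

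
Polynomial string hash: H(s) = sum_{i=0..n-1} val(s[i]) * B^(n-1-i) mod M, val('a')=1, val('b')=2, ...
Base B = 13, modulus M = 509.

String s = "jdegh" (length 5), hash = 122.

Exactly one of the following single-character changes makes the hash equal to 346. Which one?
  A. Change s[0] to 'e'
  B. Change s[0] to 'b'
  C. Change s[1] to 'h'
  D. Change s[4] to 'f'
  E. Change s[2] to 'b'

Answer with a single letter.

Answer: A

Derivation:
Option A: s[0]='j'->'e', delta=(5-10)*13^4 mod 509 = 224, hash=122+224 mod 509 = 346 <-- target
Option B: s[0]='j'->'b', delta=(2-10)*13^4 mod 509 = 53, hash=122+53 mod 509 = 175
Option C: s[1]='d'->'h', delta=(8-4)*13^3 mod 509 = 135, hash=122+135 mod 509 = 257
Option D: s[4]='h'->'f', delta=(6-8)*13^0 mod 509 = 507, hash=122+507 mod 509 = 120
Option E: s[2]='e'->'b', delta=(2-5)*13^2 mod 509 = 2, hash=122+2 mod 509 = 124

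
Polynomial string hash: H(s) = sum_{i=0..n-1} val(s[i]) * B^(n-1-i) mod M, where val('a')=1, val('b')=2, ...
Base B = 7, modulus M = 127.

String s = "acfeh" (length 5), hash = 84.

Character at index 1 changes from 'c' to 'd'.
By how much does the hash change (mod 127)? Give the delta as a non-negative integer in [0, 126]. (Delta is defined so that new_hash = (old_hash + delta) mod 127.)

Delta formula: (val(new) - val(old)) * B^(n-1-k) mod M
  val('d') - val('c') = 4 - 3 = 1
  B^(n-1-k) = 7^3 mod 127 = 89
  Delta = 1 * 89 mod 127 = 89

Answer: 89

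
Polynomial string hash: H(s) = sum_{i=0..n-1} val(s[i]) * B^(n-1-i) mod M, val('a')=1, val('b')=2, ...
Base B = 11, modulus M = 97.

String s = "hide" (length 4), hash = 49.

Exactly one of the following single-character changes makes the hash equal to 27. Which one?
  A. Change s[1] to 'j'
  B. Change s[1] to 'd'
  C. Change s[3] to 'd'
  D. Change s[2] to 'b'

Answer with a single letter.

Option A: s[1]='i'->'j', delta=(10-9)*11^2 mod 97 = 24, hash=49+24 mod 97 = 73
Option B: s[1]='i'->'d', delta=(4-9)*11^2 mod 97 = 74, hash=49+74 mod 97 = 26
Option C: s[3]='e'->'d', delta=(4-5)*11^0 mod 97 = 96, hash=49+96 mod 97 = 48
Option D: s[2]='d'->'b', delta=(2-4)*11^1 mod 97 = 75, hash=49+75 mod 97 = 27 <-- target

Answer: D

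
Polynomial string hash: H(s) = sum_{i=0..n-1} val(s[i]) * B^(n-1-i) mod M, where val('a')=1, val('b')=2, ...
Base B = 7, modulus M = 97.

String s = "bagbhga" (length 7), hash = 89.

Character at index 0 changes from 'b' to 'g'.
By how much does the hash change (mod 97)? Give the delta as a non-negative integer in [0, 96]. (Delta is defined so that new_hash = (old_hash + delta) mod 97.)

Answer: 37

Derivation:
Delta formula: (val(new) - val(old)) * B^(n-1-k) mod M
  val('g') - val('b') = 7 - 2 = 5
  B^(n-1-k) = 7^6 mod 97 = 85
  Delta = 5 * 85 mod 97 = 37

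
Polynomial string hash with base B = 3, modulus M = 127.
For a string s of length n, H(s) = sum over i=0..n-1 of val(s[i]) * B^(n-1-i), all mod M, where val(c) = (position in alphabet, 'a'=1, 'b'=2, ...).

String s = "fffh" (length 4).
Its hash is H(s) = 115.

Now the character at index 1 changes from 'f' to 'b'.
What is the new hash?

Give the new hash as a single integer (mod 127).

Answer: 79

Derivation:
val('f') = 6, val('b') = 2
Position k = 1, exponent = n-1-k = 2
B^2 mod M = 3^2 mod 127 = 9
Delta = (2 - 6) * 9 mod 127 = 91
New hash = (115 + 91) mod 127 = 79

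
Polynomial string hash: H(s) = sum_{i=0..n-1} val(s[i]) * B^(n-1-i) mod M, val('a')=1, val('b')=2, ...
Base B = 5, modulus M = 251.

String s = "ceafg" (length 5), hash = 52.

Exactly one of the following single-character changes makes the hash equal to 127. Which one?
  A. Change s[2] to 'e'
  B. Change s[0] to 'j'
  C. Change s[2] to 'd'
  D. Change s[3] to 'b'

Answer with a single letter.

Option A: s[2]='a'->'e', delta=(5-1)*5^2 mod 251 = 100, hash=52+100 mod 251 = 152
Option B: s[0]='c'->'j', delta=(10-3)*5^4 mod 251 = 108, hash=52+108 mod 251 = 160
Option C: s[2]='a'->'d', delta=(4-1)*5^2 mod 251 = 75, hash=52+75 mod 251 = 127 <-- target
Option D: s[3]='f'->'b', delta=(2-6)*5^1 mod 251 = 231, hash=52+231 mod 251 = 32

Answer: C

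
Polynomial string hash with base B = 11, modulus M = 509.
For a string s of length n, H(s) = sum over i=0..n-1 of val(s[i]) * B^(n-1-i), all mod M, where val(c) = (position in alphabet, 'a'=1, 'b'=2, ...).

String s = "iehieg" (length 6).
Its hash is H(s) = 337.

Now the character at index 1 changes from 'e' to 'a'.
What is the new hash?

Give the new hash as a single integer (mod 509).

Answer: 308

Derivation:
val('e') = 5, val('a') = 1
Position k = 1, exponent = n-1-k = 4
B^4 mod M = 11^4 mod 509 = 389
Delta = (1 - 5) * 389 mod 509 = 480
New hash = (337 + 480) mod 509 = 308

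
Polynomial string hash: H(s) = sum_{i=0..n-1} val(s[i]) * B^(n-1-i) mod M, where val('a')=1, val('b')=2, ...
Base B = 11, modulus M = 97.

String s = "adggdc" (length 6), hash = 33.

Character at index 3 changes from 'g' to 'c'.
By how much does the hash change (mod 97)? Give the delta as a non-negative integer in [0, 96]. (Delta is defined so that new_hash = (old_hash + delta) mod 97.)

Delta formula: (val(new) - val(old)) * B^(n-1-k) mod M
  val('c') - val('g') = 3 - 7 = -4
  B^(n-1-k) = 11^2 mod 97 = 24
  Delta = -4 * 24 mod 97 = 1

Answer: 1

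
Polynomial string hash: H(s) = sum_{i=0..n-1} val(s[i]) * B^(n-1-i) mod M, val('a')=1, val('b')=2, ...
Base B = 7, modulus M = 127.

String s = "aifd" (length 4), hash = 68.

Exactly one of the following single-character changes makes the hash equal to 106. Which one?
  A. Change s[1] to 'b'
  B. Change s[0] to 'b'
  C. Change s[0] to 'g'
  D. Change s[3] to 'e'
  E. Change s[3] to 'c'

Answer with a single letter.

Answer: A

Derivation:
Option A: s[1]='i'->'b', delta=(2-9)*7^2 mod 127 = 38, hash=68+38 mod 127 = 106 <-- target
Option B: s[0]='a'->'b', delta=(2-1)*7^3 mod 127 = 89, hash=68+89 mod 127 = 30
Option C: s[0]='a'->'g', delta=(7-1)*7^3 mod 127 = 26, hash=68+26 mod 127 = 94
Option D: s[3]='d'->'e', delta=(5-4)*7^0 mod 127 = 1, hash=68+1 mod 127 = 69
Option E: s[3]='d'->'c', delta=(3-4)*7^0 mod 127 = 126, hash=68+126 mod 127 = 67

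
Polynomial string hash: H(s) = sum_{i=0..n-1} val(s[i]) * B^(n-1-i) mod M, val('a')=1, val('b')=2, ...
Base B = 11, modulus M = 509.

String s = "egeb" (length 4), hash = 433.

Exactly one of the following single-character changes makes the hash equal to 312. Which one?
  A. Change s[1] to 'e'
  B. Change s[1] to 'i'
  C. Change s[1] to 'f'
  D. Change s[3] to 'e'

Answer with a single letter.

Option A: s[1]='g'->'e', delta=(5-7)*11^2 mod 509 = 267, hash=433+267 mod 509 = 191
Option B: s[1]='g'->'i', delta=(9-7)*11^2 mod 509 = 242, hash=433+242 mod 509 = 166
Option C: s[1]='g'->'f', delta=(6-7)*11^2 mod 509 = 388, hash=433+388 mod 509 = 312 <-- target
Option D: s[3]='b'->'e', delta=(5-2)*11^0 mod 509 = 3, hash=433+3 mod 509 = 436

Answer: C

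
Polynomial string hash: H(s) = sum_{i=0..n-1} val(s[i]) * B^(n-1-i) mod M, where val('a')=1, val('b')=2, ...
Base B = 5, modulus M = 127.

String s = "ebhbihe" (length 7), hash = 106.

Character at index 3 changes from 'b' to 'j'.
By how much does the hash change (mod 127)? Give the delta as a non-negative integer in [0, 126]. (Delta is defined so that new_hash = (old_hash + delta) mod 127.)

Answer: 111

Derivation:
Delta formula: (val(new) - val(old)) * B^(n-1-k) mod M
  val('j') - val('b') = 10 - 2 = 8
  B^(n-1-k) = 5^3 mod 127 = 125
  Delta = 8 * 125 mod 127 = 111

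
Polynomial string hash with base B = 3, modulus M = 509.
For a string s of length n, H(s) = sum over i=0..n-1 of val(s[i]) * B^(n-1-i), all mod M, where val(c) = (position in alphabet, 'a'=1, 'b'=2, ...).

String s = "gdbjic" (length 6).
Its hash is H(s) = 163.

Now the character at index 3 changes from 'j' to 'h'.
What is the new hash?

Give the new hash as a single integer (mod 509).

val('j') = 10, val('h') = 8
Position k = 3, exponent = n-1-k = 2
B^2 mod M = 3^2 mod 509 = 9
Delta = (8 - 10) * 9 mod 509 = 491
New hash = (163 + 491) mod 509 = 145

Answer: 145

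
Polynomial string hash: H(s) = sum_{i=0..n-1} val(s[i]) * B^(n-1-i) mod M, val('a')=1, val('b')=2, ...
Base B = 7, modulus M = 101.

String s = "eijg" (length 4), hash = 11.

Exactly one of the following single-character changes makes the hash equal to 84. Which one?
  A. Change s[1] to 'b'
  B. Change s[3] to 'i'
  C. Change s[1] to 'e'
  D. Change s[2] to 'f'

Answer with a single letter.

Option A: s[1]='i'->'b', delta=(2-9)*7^2 mod 101 = 61, hash=11+61 mod 101 = 72
Option B: s[3]='g'->'i', delta=(9-7)*7^0 mod 101 = 2, hash=11+2 mod 101 = 13
Option C: s[1]='i'->'e', delta=(5-9)*7^2 mod 101 = 6, hash=11+6 mod 101 = 17
Option D: s[2]='j'->'f', delta=(6-10)*7^1 mod 101 = 73, hash=11+73 mod 101 = 84 <-- target

Answer: D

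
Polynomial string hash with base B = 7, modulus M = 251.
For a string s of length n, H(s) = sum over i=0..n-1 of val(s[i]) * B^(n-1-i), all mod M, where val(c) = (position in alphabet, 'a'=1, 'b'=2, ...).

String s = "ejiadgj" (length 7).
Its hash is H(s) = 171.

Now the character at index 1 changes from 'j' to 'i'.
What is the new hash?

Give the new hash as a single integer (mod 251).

val('j') = 10, val('i') = 9
Position k = 1, exponent = n-1-k = 5
B^5 mod M = 7^5 mod 251 = 241
Delta = (9 - 10) * 241 mod 251 = 10
New hash = (171 + 10) mod 251 = 181

Answer: 181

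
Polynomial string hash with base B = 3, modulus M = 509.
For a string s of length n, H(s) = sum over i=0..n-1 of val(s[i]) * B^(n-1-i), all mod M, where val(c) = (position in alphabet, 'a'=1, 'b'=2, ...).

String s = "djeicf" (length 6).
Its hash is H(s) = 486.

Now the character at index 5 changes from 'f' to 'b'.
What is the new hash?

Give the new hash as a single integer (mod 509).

Answer: 482

Derivation:
val('f') = 6, val('b') = 2
Position k = 5, exponent = n-1-k = 0
B^0 mod M = 3^0 mod 509 = 1
Delta = (2 - 6) * 1 mod 509 = 505
New hash = (486 + 505) mod 509 = 482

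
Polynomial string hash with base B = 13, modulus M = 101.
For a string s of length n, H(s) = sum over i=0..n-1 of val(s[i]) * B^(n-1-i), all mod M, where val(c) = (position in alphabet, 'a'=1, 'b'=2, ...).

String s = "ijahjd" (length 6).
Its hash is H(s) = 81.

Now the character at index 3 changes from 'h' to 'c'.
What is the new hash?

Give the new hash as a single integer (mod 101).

val('h') = 8, val('c') = 3
Position k = 3, exponent = n-1-k = 2
B^2 mod M = 13^2 mod 101 = 68
Delta = (3 - 8) * 68 mod 101 = 64
New hash = (81 + 64) mod 101 = 44

Answer: 44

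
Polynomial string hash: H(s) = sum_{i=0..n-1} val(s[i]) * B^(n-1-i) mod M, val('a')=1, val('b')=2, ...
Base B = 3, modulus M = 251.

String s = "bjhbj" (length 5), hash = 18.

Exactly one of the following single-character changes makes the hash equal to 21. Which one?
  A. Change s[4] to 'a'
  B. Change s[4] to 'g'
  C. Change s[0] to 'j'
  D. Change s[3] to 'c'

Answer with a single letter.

Answer: D

Derivation:
Option A: s[4]='j'->'a', delta=(1-10)*3^0 mod 251 = 242, hash=18+242 mod 251 = 9
Option B: s[4]='j'->'g', delta=(7-10)*3^0 mod 251 = 248, hash=18+248 mod 251 = 15
Option C: s[0]='b'->'j', delta=(10-2)*3^4 mod 251 = 146, hash=18+146 mod 251 = 164
Option D: s[3]='b'->'c', delta=(3-2)*3^1 mod 251 = 3, hash=18+3 mod 251 = 21 <-- target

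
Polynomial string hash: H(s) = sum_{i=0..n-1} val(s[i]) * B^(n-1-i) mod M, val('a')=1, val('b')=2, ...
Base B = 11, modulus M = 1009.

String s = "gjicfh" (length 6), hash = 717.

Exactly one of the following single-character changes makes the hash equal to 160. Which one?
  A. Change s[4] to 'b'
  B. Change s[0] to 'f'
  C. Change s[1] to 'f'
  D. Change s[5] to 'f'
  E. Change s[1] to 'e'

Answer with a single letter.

Answer: E

Derivation:
Option A: s[4]='f'->'b', delta=(2-6)*11^1 mod 1009 = 965, hash=717+965 mod 1009 = 673
Option B: s[0]='g'->'f', delta=(6-7)*11^5 mod 1009 = 389, hash=717+389 mod 1009 = 97
Option C: s[1]='j'->'f', delta=(6-10)*11^4 mod 1009 = 967, hash=717+967 mod 1009 = 675
Option D: s[5]='h'->'f', delta=(6-8)*11^0 mod 1009 = 1007, hash=717+1007 mod 1009 = 715
Option E: s[1]='j'->'e', delta=(5-10)*11^4 mod 1009 = 452, hash=717+452 mod 1009 = 160 <-- target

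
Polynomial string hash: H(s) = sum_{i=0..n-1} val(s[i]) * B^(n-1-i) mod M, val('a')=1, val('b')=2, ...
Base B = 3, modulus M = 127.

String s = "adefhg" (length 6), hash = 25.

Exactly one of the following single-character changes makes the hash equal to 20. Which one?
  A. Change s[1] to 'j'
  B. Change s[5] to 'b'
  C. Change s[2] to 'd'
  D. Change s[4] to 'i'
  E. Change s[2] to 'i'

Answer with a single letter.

Option A: s[1]='d'->'j', delta=(10-4)*3^4 mod 127 = 105, hash=25+105 mod 127 = 3
Option B: s[5]='g'->'b', delta=(2-7)*3^0 mod 127 = 122, hash=25+122 mod 127 = 20 <-- target
Option C: s[2]='e'->'d', delta=(4-5)*3^3 mod 127 = 100, hash=25+100 mod 127 = 125
Option D: s[4]='h'->'i', delta=(9-8)*3^1 mod 127 = 3, hash=25+3 mod 127 = 28
Option E: s[2]='e'->'i', delta=(9-5)*3^3 mod 127 = 108, hash=25+108 mod 127 = 6

Answer: B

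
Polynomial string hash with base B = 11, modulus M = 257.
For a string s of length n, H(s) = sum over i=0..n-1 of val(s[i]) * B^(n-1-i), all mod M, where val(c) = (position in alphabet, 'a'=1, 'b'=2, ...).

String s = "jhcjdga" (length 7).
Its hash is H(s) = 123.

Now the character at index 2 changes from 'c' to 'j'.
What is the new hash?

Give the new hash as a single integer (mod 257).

val('c') = 3, val('j') = 10
Position k = 2, exponent = n-1-k = 4
B^4 mod M = 11^4 mod 257 = 249
Delta = (10 - 3) * 249 mod 257 = 201
New hash = (123 + 201) mod 257 = 67

Answer: 67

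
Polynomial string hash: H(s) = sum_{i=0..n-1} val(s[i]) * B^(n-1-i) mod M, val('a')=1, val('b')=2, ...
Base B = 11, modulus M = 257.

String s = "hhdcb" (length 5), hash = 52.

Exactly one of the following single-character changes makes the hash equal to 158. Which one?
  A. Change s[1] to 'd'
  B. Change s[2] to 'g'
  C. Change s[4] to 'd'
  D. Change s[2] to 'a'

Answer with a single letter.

Answer: B

Derivation:
Option A: s[1]='h'->'d', delta=(4-8)*11^3 mod 257 = 73, hash=52+73 mod 257 = 125
Option B: s[2]='d'->'g', delta=(7-4)*11^2 mod 257 = 106, hash=52+106 mod 257 = 158 <-- target
Option C: s[4]='b'->'d', delta=(4-2)*11^0 mod 257 = 2, hash=52+2 mod 257 = 54
Option D: s[2]='d'->'a', delta=(1-4)*11^2 mod 257 = 151, hash=52+151 mod 257 = 203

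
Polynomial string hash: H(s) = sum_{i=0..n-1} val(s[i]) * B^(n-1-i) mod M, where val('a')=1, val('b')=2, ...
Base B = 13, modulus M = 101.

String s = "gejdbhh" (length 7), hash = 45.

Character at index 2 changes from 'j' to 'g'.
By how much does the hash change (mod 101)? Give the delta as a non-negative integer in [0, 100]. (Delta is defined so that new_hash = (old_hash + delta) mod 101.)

Answer: 66

Derivation:
Delta formula: (val(new) - val(old)) * B^(n-1-k) mod M
  val('g') - val('j') = 7 - 10 = -3
  B^(n-1-k) = 13^4 mod 101 = 79
  Delta = -3 * 79 mod 101 = 66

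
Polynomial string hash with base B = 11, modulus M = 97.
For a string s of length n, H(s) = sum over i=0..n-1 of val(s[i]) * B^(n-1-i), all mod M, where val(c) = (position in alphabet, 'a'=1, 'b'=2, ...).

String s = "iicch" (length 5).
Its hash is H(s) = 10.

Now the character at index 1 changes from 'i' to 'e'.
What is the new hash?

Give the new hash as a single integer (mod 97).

val('i') = 9, val('e') = 5
Position k = 1, exponent = n-1-k = 3
B^3 mod M = 11^3 mod 97 = 70
Delta = (5 - 9) * 70 mod 97 = 11
New hash = (10 + 11) mod 97 = 21

Answer: 21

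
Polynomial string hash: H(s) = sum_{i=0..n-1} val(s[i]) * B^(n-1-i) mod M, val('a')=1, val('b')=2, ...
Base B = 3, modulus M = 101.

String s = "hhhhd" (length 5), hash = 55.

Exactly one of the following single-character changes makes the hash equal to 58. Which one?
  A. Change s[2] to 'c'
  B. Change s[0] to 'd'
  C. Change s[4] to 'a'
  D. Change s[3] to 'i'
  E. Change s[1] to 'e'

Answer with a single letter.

Option A: s[2]='h'->'c', delta=(3-8)*3^2 mod 101 = 56, hash=55+56 mod 101 = 10
Option B: s[0]='h'->'d', delta=(4-8)*3^4 mod 101 = 80, hash=55+80 mod 101 = 34
Option C: s[4]='d'->'a', delta=(1-4)*3^0 mod 101 = 98, hash=55+98 mod 101 = 52
Option D: s[3]='h'->'i', delta=(9-8)*3^1 mod 101 = 3, hash=55+3 mod 101 = 58 <-- target
Option E: s[1]='h'->'e', delta=(5-8)*3^3 mod 101 = 20, hash=55+20 mod 101 = 75

Answer: D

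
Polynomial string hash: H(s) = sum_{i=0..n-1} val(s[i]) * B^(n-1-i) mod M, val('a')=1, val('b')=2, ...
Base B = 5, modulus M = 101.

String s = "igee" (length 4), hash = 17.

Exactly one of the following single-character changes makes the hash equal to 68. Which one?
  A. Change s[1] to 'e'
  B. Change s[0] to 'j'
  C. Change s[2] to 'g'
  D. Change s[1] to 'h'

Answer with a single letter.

Option A: s[1]='g'->'e', delta=(5-7)*5^2 mod 101 = 51, hash=17+51 mod 101 = 68 <-- target
Option B: s[0]='i'->'j', delta=(10-9)*5^3 mod 101 = 24, hash=17+24 mod 101 = 41
Option C: s[2]='e'->'g', delta=(7-5)*5^1 mod 101 = 10, hash=17+10 mod 101 = 27
Option D: s[1]='g'->'h', delta=(8-7)*5^2 mod 101 = 25, hash=17+25 mod 101 = 42

Answer: A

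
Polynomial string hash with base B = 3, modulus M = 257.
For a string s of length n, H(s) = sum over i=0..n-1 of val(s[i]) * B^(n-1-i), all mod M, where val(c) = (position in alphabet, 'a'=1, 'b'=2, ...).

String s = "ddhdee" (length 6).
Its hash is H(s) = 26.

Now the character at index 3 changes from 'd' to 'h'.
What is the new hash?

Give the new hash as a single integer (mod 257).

Answer: 62

Derivation:
val('d') = 4, val('h') = 8
Position k = 3, exponent = n-1-k = 2
B^2 mod M = 3^2 mod 257 = 9
Delta = (8 - 4) * 9 mod 257 = 36
New hash = (26 + 36) mod 257 = 62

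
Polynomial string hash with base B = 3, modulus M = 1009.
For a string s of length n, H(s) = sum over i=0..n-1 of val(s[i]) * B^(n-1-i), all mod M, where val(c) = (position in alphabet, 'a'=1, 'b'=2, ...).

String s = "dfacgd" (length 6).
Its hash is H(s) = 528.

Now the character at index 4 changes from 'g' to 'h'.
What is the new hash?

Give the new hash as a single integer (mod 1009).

val('g') = 7, val('h') = 8
Position k = 4, exponent = n-1-k = 1
B^1 mod M = 3^1 mod 1009 = 3
Delta = (8 - 7) * 3 mod 1009 = 3
New hash = (528 + 3) mod 1009 = 531

Answer: 531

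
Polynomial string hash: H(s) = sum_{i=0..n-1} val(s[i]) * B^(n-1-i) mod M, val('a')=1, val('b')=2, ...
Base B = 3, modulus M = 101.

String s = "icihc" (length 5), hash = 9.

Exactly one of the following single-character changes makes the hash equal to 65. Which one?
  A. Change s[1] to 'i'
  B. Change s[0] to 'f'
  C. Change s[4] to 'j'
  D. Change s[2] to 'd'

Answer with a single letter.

Answer: D

Derivation:
Option A: s[1]='c'->'i', delta=(9-3)*3^3 mod 101 = 61, hash=9+61 mod 101 = 70
Option B: s[0]='i'->'f', delta=(6-9)*3^4 mod 101 = 60, hash=9+60 mod 101 = 69
Option C: s[4]='c'->'j', delta=(10-3)*3^0 mod 101 = 7, hash=9+7 mod 101 = 16
Option D: s[2]='i'->'d', delta=(4-9)*3^2 mod 101 = 56, hash=9+56 mod 101 = 65 <-- target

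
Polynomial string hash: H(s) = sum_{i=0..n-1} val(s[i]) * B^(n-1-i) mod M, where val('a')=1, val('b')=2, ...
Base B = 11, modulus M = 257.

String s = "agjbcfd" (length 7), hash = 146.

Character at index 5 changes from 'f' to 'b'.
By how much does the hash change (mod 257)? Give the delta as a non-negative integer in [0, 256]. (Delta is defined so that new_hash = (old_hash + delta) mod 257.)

Answer: 213

Derivation:
Delta formula: (val(new) - val(old)) * B^(n-1-k) mod M
  val('b') - val('f') = 2 - 6 = -4
  B^(n-1-k) = 11^1 mod 257 = 11
  Delta = -4 * 11 mod 257 = 213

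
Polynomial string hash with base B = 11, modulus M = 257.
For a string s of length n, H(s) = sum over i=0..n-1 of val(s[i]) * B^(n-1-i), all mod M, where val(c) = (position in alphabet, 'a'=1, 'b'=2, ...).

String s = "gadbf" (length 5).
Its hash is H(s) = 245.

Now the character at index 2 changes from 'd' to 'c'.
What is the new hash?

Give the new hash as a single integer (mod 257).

Answer: 124

Derivation:
val('d') = 4, val('c') = 3
Position k = 2, exponent = n-1-k = 2
B^2 mod M = 11^2 mod 257 = 121
Delta = (3 - 4) * 121 mod 257 = 136
New hash = (245 + 136) mod 257 = 124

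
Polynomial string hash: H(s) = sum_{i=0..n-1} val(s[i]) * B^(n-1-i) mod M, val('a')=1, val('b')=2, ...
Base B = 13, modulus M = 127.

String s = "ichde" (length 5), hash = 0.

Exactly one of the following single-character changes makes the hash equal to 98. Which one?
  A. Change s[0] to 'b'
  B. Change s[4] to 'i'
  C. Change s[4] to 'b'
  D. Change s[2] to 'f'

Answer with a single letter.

Answer: A

Derivation:
Option A: s[0]='i'->'b', delta=(2-9)*13^4 mod 127 = 98, hash=0+98 mod 127 = 98 <-- target
Option B: s[4]='e'->'i', delta=(9-5)*13^0 mod 127 = 4, hash=0+4 mod 127 = 4
Option C: s[4]='e'->'b', delta=(2-5)*13^0 mod 127 = 124, hash=0+124 mod 127 = 124
Option D: s[2]='h'->'f', delta=(6-8)*13^2 mod 127 = 43, hash=0+43 mod 127 = 43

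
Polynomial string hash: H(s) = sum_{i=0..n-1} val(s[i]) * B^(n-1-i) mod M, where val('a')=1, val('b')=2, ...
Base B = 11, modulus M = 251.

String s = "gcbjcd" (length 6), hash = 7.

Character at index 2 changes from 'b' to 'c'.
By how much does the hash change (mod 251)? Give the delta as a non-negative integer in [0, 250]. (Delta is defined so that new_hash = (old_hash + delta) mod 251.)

Delta formula: (val(new) - val(old)) * B^(n-1-k) mod M
  val('c') - val('b') = 3 - 2 = 1
  B^(n-1-k) = 11^3 mod 251 = 76
  Delta = 1 * 76 mod 251 = 76

Answer: 76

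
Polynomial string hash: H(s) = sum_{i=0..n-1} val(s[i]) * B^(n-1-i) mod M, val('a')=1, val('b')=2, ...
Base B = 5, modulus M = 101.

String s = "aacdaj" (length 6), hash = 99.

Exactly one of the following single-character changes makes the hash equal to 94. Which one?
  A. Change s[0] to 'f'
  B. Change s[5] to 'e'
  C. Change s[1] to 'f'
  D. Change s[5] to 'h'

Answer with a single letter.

Answer: B

Derivation:
Option A: s[0]='a'->'f', delta=(6-1)*5^5 mod 101 = 71, hash=99+71 mod 101 = 69
Option B: s[5]='j'->'e', delta=(5-10)*5^0 mod 101 = 96, hash=99+96 mod 101 = 94 <-- target
Option C: s[1]='a'->'f', delta=(6-1)*5^4 mod 101 = 95, hash=99+95 mod 101 = 93
Option D: s[5]='j'->'h', delta=(8-10)*5^0 mod 101 = 99, hash=99+99 mod 101 = 97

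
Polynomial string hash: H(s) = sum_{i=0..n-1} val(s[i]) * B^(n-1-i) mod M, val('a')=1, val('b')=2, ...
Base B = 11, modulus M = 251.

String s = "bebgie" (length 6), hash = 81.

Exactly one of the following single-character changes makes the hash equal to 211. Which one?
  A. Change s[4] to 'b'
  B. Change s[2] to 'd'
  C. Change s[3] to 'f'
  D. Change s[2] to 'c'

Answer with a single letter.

Option A: s[4]='i'->'b', delta=(2-9)*11^1 mod 251 = 174, hash=81+174 mod 251 = 4
Option B: s[2]='b'->'d', delta=(4-2)*11^3 mod 251 = 152, hash=81+152 mod 251 = 233
Option C: s[3]='g'->'f', delta=(6-7)*11^2 mod 251 = 130, hash=81+130 mod 251 = 211 <-- target
Option D: s[2]='b'->'c', delta=(3-2)*11^3 mod 251 = 76, hash=81+76 mod 251 = 157

Answer: C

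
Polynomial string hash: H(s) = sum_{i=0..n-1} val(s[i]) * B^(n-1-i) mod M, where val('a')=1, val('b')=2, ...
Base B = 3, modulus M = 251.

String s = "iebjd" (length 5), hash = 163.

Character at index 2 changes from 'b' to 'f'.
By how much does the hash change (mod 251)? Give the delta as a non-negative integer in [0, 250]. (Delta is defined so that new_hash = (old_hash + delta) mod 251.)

Delta formula: (val(new) - val(old)) * B^(n-1-k) mod M
  val('f') - val('b') = 6 - 2 = 4
  B^(n-1-k) = 3^2 mod 251 = 9
  Delta = 4 * 9 mod 251 = 36

Answer: 36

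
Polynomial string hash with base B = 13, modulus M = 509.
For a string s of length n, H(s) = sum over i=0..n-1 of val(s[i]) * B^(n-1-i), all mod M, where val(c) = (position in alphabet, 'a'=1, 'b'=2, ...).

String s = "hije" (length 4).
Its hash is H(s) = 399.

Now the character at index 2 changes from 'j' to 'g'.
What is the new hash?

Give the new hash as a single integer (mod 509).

Answer: 360

Derivation:
val('j') = 10, val('g') = 7
Position k = 2, exponent = n-1-k = 1
B^1 mod M = 13^1 mod 509 = 13
Delta = (7 - 10) * 13 mod 509 = 470
New hash = (399 + 470) mod 509 = 360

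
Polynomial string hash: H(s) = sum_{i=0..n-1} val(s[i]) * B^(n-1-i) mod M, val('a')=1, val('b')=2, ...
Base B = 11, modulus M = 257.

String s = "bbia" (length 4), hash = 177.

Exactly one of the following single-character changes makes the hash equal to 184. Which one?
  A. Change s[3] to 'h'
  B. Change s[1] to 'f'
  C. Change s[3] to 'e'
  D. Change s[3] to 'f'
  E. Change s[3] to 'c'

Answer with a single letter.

Option A: s[3]='a'->'h', delta=(8-1)*11^0 mod 257 = 7, hash=177+7 mod 257 = 184 <-- target
Option B: s[1]='b'->'f', delta=(6-2)*11^2 mod 257 = 227, hash=177+227 mod 257 = 147
Option C: s[3]='a'->'e', delta=(5-1)*11^0 mod 257 = 4, hash=177+4 mod 257 = 181
Option D: s[3]='a'->'f', delta=(6-1)*11^0 mod 257 = 5, hash=177+5 mod 257 = 182
Option E: s[3]='a'->'c', delta=(3-1)*11^0 mod 257 = 2, hash=177+2 mod 257 = 179

Answer: A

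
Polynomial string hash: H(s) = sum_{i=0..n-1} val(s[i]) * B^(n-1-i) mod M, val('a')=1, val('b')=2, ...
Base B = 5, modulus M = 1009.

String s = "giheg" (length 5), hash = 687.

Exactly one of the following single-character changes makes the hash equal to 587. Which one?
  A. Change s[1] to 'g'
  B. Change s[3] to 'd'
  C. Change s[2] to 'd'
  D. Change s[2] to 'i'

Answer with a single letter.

Answer: C

Derivation:
Option A: s[1]='i'->'g', delta=(7-9)*5^3 mod 1009 = 759, hash=687+759 mod 1009 = 437
Option B: s[3]='e'->'d', delta=(4-5)*5^1 mod 1009 = 1004, hash=687+1004 mod 1009 = 682
Option C: s[2]='h'->'d', delta=(4-8)*5^2 mod 1009 = 909, hash=687+909 mod 1009 = 587 <-- target
Option D: s[2]='h'->'i', delta=(9-8)*5^2 mod 1009 = 25, hash=687+25 mod 1009 = 712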